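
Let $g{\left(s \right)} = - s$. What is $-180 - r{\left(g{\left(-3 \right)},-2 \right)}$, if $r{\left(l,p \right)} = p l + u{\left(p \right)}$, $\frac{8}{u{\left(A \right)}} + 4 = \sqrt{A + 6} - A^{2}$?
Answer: $- \frac{518}{3} \approx -172.67$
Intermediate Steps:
$u{\left(A \right)} = \frac{8}{-4 + \sqrt{6 + A} - A^{2}}$ ($u{\left(A \right)} = \frac{8}{-4 - \left(A^{2} - \sqrt{A + 6}\right)} = \frac{8}{-4 - \left(A^{2} - \sqrt{6 + A}\right)} = \frac{8}{-4 + \sqrt{6 + A} - A^{2}}$)
$r{\left(l,p \right)} = - \frac{8}{4 + p^{2} - \sqrt{6 + p}} + l p$ ($r{\left(l,p \right)} = p l - \frac{8}{4 + p^{2} - \sqrt{6 + p}} = l p - \frac{8}{4 + p^{2} - \sqrt{6 + p}} = - \frac{8}{4 + p^{2} - \sqrt{6 + p}} + l p$)
$-180 - r{\left(g{\left(-3 \right)},-2 \right)} = -180 - \left(- \frac{8}{4 + \left(-2\right)^{2} - \sqrt{6 - 2}} + \left(-1\right) \left(-3\right) \left(-2\right)\right) = -180 - \left(- \frac{8}{4 + 4 - \sqrt{4}} + 3 \left(-2\right)\right) = -180 - \left(- \frac{8}{4 + 4 - 2} - 6\right) = -180 - \left(- \frac{8}{6} - 6\right) = -180 - \left(\left(-8\right) \frac{1}{6} - 6\right) = -180 - \left(- \frac{4}{3} - 6\right) = -180 - - \frac{22}{3} = -180 + \frac{22}{3} = - \frac{518}{3}$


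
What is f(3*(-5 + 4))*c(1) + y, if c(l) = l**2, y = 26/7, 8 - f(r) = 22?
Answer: -72/7 ≈ -10.286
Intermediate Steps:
f(r) = -14 (f(r) = 8 - 1*22 = 8 - 22 = -14)
y = 26/7 (y = 26*(1/7) = 26/7 ≈ 3.7143)
f(3*(-5 + 4))*c(1) + y = -14*1**2 + 26/7 = -14*1 + 26/7 = -14 + 26/7 = -72/7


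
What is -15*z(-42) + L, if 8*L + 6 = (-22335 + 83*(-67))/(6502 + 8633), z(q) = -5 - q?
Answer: -33659053/60540 ≈ -555.98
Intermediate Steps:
L = -59353/60540 (L = -¾ + ((-22335 + 83*(-67))/(6502 + 8633))/8 = -¾ + ((-22335 - 5561)/15135)/8 = -¾ + (-27896*1/15135)/8 = -¾ + (⅛)*(-27896/15135) = -¾ - 3487/15135 = -59353/60540 ≈ -0.98039)
-15*z(-42) + L = -15*(-5 - 1*(-42)) - 59353/60540 = -15*(-5 + 42) - 59353/60540 = -15*37 - 59353/60540 = -555 - 59353/60540 = -33659053/60540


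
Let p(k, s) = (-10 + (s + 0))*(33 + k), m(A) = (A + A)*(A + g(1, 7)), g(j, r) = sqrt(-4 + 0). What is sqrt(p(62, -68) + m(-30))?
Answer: sqrt(-5610 - 120*I) ≈ 0.801 - 74.904*I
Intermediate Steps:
g(j, r) = 2*I (g(j, r) = sqrt(-4) = 2*I)
m(A) = 2*A*(A + 2*I) (m(A) = (A + A)*(A + 2*I) = (2*A)*(A + 2*I) = 2*A*(A + 2*I))
p(k, s) = (-10 + s)*(33 + k)
sqrt(p(62, -68) + m(-30)) = sqrt((-330 - 10*62 + 33*(-68) + 62*(-68)) + 2*(-30)*(-30 + 2*I)) = sqrt((-330 - 620 - 2244 - 4216) + (1800 - 120*I)) = sqrt(-7410 + (1800 - 120*I)) = sqrt(-5610 - 120*I)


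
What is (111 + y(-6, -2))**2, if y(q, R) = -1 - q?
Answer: 13456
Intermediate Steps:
(111 + y(-6, -2))**2 = (111 + (-1 - 1*(-6)))**2 = (111 + (-1 + 6))**2 = (111 + 5)**2 = 116**2 = 13456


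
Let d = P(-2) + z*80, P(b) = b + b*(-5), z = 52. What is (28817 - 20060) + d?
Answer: 12925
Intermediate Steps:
P(b) = -4*b (P(b) = b - 5*b = -4*b)
d = 4168 (d = -4*(-2) + 52*80 = 8 + 4160 = 4168)
(28817 - 20060) + d = (28817 - 20060) + 4168 = 8757 + 4168 = 12925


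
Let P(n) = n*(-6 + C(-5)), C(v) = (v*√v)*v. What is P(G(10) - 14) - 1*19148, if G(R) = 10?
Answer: -19124 - 100*I*√5 ≈ -19124.0 - 223.61*I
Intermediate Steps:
C(v) = v^(5/2) (C(v) = v^(3/2)*v = v^(5/2))
P(n) = n*(-6 + 25*I*√5) (P(n) = n*(-6 + (-5)^(5/2)) = n*(-6 + 25*I*√5))
P(G(10) - 14) - 1*19148 = (10 - 14)*(-6 + 25*I*√5) - 1*19148 = -4*(-6 + 25*I*√5) - 19148 = (24 - 100*I*√5) - 19148 = -19124 - 100*I*√5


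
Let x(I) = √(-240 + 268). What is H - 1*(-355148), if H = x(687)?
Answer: 355148 + 2*√7 ≈ 3.5515e+5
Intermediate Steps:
x(I) = 2*√7 (x(I) = √28 = 2*√7)
H = 2*√7 ≈ 5.2915
H - 1*(-355148) = 2*√7 - 1*(-355148) = 2*√7 + 355148 = 355148 + 2*√7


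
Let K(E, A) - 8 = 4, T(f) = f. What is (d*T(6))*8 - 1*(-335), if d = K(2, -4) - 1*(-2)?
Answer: 1007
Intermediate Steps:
K(E, A) = 12 (K(E, A) = 8 + 4 = 12)
d = 14 (d = 12 - 1*(-2) = 12 + 2 = 14)
(d*T(6))*8 - 1*(-335) = (14*6)*8 - 1*(-335) = 84*8 + 335 = 672 + 335 = 1007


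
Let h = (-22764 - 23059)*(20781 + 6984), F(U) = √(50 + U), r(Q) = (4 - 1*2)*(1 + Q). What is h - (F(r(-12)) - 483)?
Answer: -1272275112 - 2*√7 ≈ -1.2723e+9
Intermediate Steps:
r(Q) = 2 + 2*Q (r(Q) = (4 - 2)*(1 + Q) = 2*(1 + Q) = 2 + 2*Q)
h = -1272275595 (h = -45823*27765 = -1272275595)
h - (F(r(-12)) - 483) = -1272275595 - (√(50 + (2 + 2*(-12))) - 483) = -1272275595 - (√(50 + (2 - 24)) - 483) = -1272275595 - (√(50 - 22) - 483) = -1272275595 - (√28 - 483) = -1272275595 - (2*√7 - 483) = -1272275595 - (-483 + 2*√7) = -1272275595 + (483 - 2*√7) = -1272275112 - 2*√7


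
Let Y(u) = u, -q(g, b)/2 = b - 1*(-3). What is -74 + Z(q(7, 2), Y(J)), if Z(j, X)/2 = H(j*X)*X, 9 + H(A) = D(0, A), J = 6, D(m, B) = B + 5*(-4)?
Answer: -1142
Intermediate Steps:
q(g, b) = -6 - 2*b (q(g, b) = -2*(b - 1*(-3)) = -2*(b + 3) = -2*(3 + b) = -6 - 2*b)
D(m, B) = -20 + B (D(m, B) = B - 20 = -20 + B)
H(A) = -29 + A (H(A) = -9 + (-20 + A) = -29 + A)
Z(j, X) = 2*X*(-29 + X*j) (Z(j, X) = 2*((-29 + j*X)*X) = 2*((-29 + X*j)*X) = 2*(X*(-29 + X*j)) = 2*X*(-29 + X*j))
-74 + Z(q(7, 2), Y(J)) = -74 + 2*6*(-29 + 6*(-6 - 2*2)) = -74 + 2*6*(-29 + 6*(-6 - 4)) = -74 + 2*6*(-29 + 6*(-10)) = -74 + 2*6*(-29 - 60) = -74 + 2*6*(-89) = -74 - 1068 = -1142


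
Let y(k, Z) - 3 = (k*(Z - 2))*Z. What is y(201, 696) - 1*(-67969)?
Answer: 97155796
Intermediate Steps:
y(k, Z) = 3 + Z*k*(-2 + Z) (y(k, Z) = 3 + (k*(Z - 2))*Z = 3 + (k*(-2 + Z))*Z = 3 + Z*k*(-2 + Z))
y(201, 696) - 1*(-67969) = (3 + 201*696² - 2*696*201) - 1*(-67969) = (3 + 201*484416 - 279792) + 67969 = (3 + 97367616 - 279792) + 67969 = 97087827 + 67969 = 97155796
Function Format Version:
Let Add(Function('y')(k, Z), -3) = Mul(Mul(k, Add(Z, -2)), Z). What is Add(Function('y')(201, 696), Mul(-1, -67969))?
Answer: 97155796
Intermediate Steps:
Function('y')(k, Z) = Add(3, Mul(Z, k, Add(-2, Z))) (Function('y')(k, Z) = Add(3, Mul(Mul(k, Add(Z, -2)), Z)) = Add(3, Mul(Mul(k, Add(-2, Z)), Z)) = Add(3, Mul(Z, k, Add(-2, Z))))
Add(Function('y')(201, 696), Mul(-1, -67969)) = Add(Add(3, Mul(201, Pow(696, 2)), Mul(-2, 696, 201)), Mul(-1, -67969)) = Add(Add(3, Mul(201, 484416), -279792), 67969) = Add(Add(3, 97367616, -279792), 67969) = Add(97087827, 67969) = 97155796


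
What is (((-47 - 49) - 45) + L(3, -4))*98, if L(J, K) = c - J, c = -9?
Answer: -14994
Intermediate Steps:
L(J, K) = -9 - J
(((-47 - 49) - 45) + L(3, -4))*98 = (((-47 - 49) - 45) + (-9 - 1*3))*98 = ((-96 - 45) + (-9 - 3))*98 = (-141 - 12)*98 = -153*98 = -14994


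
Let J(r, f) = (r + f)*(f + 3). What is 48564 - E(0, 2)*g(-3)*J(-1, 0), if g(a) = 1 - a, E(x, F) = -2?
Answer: 48540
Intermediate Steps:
J(r, f) = (3 + f)*(f + r) (J(r, f) = (f + r)*(3 + f) = (3 + f)*(f + r))
48564 - E(0, 2)*g(-3)*J(-1, 0) = 48564 - (-2*(1 - 1*(-3)))*(0**2 + 3*0 + 3*(-1) + 0*(-1)) = 48564 - (-2*(1 + 3))*(0 + 0 - 3 + 0) = 48564 - (-2*4)*(-3) = 48564 - (-8)*(-3) = 48564 - 1*24 = 48564 - 24 = 48540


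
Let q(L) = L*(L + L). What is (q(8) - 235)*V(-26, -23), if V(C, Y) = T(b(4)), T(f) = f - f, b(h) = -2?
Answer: 0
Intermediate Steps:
q(L) = 2*L² (q(L) = L*(2*L) = 2*L²)
T(f) = 0
V(C, Y) = 0
(q(8) - 235)*V(-26, -23) = (2*8² - 235)*0 = (2*64 - 235)*0 = (128 - 235)*0 = -107*0 = 0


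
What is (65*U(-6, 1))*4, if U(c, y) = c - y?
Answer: -1820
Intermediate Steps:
(65*U(-6, 1))*4 = (65*(-6 - 1*1))*4 = (65*(-6 - 1))*4 = (65*(-7))*4 = -455*4 = -1820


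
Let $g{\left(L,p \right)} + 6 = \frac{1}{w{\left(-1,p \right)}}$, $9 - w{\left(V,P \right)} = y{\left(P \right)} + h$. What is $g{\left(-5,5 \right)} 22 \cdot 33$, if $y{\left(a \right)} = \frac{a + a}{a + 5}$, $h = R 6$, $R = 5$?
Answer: $-4389$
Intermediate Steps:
$h = 30$ ($h = 5 \cdot 6 = 30$)
$y{\left(a \right)} = \frac{2 a}{5 + a}$
$w{\left(V,P \right)} = -21 - \frac{2 P}{5 + P}$ ($w{\left(V,P \right)} = 9 - \left(\frac{2 P}{5 + P} + 30\right) = 9 - \left(30 + \frac{2 P}{5 + P}\right) = -21 - \frac{2 P}{5 + P}$)
$g{\left(L,p \right)} = -6 + \frac{5 + p}{-105 - 23 p}$ ($g{\left(L,p \right)} = -6 + \frac{1}{\frac{1}{5 + p} \left(-105 - 23 p\right)} = -6 + \frac{5 + p}{-105 - 23 p}$)
$g{\left(-5,5 \right)} 22 \cdot 33 = \frac{-635 - 695}{105 + 23 \cdot 5} \cdot 22 \cdot 33 = \frac{-635 - 695}{105 + 115} \cdot 22 \cdot 33 = \frac{1}{220} \left(-1330\right) 22 \cdot 33 = \left(- \frac{133}{22}\right) 22 \cdot 33 = \left(-133\right) 33 = -4389$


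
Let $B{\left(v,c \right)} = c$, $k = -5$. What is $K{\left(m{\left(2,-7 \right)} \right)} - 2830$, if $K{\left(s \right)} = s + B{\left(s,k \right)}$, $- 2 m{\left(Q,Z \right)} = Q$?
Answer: $-2836$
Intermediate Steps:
$m{\left(Q,Z \right)} = - \frac{Q}{2}$
$K{\left(s \right)} = -5 + s$ ($K{\left(s \right)} = s - 5 = -5 + s$)
$K{\left(m{\left(2,-7 \right)} \right)} - 2830 = \left(-5 - 1\right) - 2830 = -6 - 2830 = -2836$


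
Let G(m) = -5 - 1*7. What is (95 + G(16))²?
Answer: 6889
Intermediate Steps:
G(m) = -12 (G(m) = -5 - 7 = -12)
(95 + G(16))² = (95 - 12)² = 83² = 6889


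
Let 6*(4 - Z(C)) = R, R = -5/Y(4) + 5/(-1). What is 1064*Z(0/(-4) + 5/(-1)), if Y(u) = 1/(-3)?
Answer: 7448/3 ≈ 2482.7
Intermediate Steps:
Y(u) = -⅓
R = 10 (R = -5/(-⅓) + 5/(-1) = -5*(-3) + 5*(-1) = 15 - 5 = 10)
Z(C) = 7/3 (Z(C) = 4 - ⅙*10 = 4 - 5/3 = 7/3)
1064*Z(0/(-4) + 5/(-1)) = 1064*(7/3) = 7448/3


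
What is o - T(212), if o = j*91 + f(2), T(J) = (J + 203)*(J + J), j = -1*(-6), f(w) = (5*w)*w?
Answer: -175394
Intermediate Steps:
f(w) = 5*w**2
j = 6
T(J) = 2*J*(203 + J) (T(J) = (203 + J)*(2*J) = 2*J*(203 + J))
o = 566 (o = 6*91 + 5*2**2 = 546 + 5*4 = 546 + 20 = 566)
o - T(212) = 566 - 2*212*(203 + 212) = 566 - 2*212*415 = 566 - 1*175960 = 566 - 175960 = -175394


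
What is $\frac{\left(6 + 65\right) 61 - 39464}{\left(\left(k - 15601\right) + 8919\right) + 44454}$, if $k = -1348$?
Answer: $- \frac{35133}{36424} \approx -0.96456$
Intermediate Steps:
$\frac{\left(6 + 65\right) 61 - 39464}{\left(\left(k - 15601\right) + 8919\right) + 44454} = \frac{\left(6 + 65\right) 61 - 39464}{\left(\left(-1348 - 15601\right) + 8919\right) + 44454} = \frac{71 \cdot 61 - 39464}{\left(-16949 + 8919\right) + 44454} = \frac{4331 - 39464}{-8030 + 44454} = - \frac{35133}{36424}$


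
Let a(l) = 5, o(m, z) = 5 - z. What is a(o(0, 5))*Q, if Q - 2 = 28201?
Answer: 141015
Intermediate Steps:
Q = 28203 (Q = 2 + 28201 = 28203)
a(o(0, 5))*Q = 5*28203 = 141015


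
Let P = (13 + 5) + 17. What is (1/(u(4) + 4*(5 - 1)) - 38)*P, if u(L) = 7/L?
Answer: -94290/71 ≈ -1328.0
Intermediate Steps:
P = 35 (P = 18 + 17 = 35)
(1/(u(4) + 4*(5 - 1)) - 38)*P = (1/(7/4 + 4*(5 - 1)) - 38)*35 = (1/(7*(¼) + 4*4) - 38)*35 = (1/(7/4 + 16) - 38)*35 = (1/(71/4) - 38)*35 = (4/71 - 38)*35 = -2694/71*35 = -94290/71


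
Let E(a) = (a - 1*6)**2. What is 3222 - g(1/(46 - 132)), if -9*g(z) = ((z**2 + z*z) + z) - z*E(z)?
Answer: 18444611953/5724504 ≈ 3222.0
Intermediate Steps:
E(a) = (-6 + a)**2 (E(a) = (a - 6)**2 = (-6 + a)**2)
g(z) = -2*z**2/9 - z/9 + z*(-6 + z)**2/9 (g(z) = -(((z**2 + z*z) + z) - z*(-6 + z)**2)/9 = -(((z**2 + z**2) + z) - z*(-6 + z)**2)/9 = -((2*z**2 + z) - z*(-6 + z)**2)/9 = -((z + 2*z**2) - z*(-6 + z)**2)/9 = -(z + 2*z**2 - z*(-6 + z)**2)/9 = -2*z**2/9 - z/9 + z*(-6 + z)**2/9)
3222 - g(1/(46 - 132)) = 3222 - (35 + (1/(46 - 132))**2 - 14/(46 - 132))/(9*(46 - 132)) = 3222 - (35 + (1/(-86))**2 - 14/(-86))/(9*(-86)) = 3222 - (-1)*(35 + (-1/86)**2 - 14*(-1/86))/(9*86) = 3222 - (-1)*(35 + 1/7396 + 7/43)/(9*86) = 3222 - (-1)*260065/(9*86*7396) = 3222 - 1*(-260065/5724504) = 3222 + 260065/5724504 = 18444611953/5724504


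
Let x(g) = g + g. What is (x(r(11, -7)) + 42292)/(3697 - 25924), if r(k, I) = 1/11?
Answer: -465214/244497 ≈ -1.9027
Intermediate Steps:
r(k, I) = 1/11
x(g) = 2*g
(x(r(11, -7)) + 42292)/(3697 - 25924) = (2*(1/11) + 42292)/(3697 - 25924) = (2/11 + 42292)/(-22227) = (465214/11)*(-1/22227) = -465214/244497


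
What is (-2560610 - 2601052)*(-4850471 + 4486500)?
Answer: 1878695279802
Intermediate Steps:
(-2560610 - 2601052)*(-4850471 + 4486500) = -5161662*(-363971) = 1878695279802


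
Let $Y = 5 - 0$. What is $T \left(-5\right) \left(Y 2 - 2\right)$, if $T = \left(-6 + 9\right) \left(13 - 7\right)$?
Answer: $-720$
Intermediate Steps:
$Y = 5$ ($Y = 5 + 0 = 5$)
$T = 18$ ($T = 3 \cdot 6 = 18$)
$T \left(-5\right) \left(Y 2 - 2\right) = 18 \left(-5\right) \left(5 \cdot 2 - 2\right) = - 90 \left(10 - 2\right) = \left(-90\right) 8 = -720$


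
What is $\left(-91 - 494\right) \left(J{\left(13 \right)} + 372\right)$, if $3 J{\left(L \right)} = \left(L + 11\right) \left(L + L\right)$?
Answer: $-339300$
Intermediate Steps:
$J{\left(L \right)} = \frac{2 L \left(11 + L\right)}{3}$ ($J{\left(L \right)} = \frac{\left(L + 11\right) \left(L + L\right)}{3} = \frac{\left(11 + L\right) 2 L}{3} = \frac{2 L \left(11 + L\right)}{3}$)
$\left(-91 - 494\right) \left(J{\left(13 \right)} + 372\right) = \left(-91 - 494\right) \left(\frac{2}{3} \cdot 13 \left(11 + 13\right) + 372\right) = - 585 \left(\frac{2}{3} \cdot 13 \cdot 24 + 372\right) = - 585 \left(208 + 372\right) = \left(-585\right) 580 = -339300$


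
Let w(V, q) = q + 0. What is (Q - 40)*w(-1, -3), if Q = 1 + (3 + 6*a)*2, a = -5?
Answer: 279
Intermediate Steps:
w(V, q) = q
Q = -53 (Q = 1 + (3 + 6*(-5))*2 = 1 + (3 - 30)*2 = 1 - 27*2 = 1 - 54 = -53)
(Q - 40)*w(-1, -3) = (-53 - 40)*(-3) = -93*(-3) = 279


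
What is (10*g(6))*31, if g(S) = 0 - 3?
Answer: -930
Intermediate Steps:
g(S) = -3
(10*g(6))*31 = (10*(-3))*31 = -30*31 = -930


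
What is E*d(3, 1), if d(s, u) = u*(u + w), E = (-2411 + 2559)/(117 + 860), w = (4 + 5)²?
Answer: 12136/977 ≈ 12.422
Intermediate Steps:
w = 81 (w = 9² = 81)
E = 148/977 ≈ 0.15148
d(s, u) = u*(81 + u) (d(s, u) = u*(u + 81) = u*(81 + u))
E*d(3, 1) = 148*(1*(81 + 1))/977 = 148*(1*82)/977 = (148/977)*82 = 12136/977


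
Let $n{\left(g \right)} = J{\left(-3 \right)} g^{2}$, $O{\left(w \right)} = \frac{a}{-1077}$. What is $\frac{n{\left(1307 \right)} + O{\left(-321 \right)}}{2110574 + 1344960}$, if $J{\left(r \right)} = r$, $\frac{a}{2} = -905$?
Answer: $- \frac{5519350709}{3721610118} \approx -1.4831$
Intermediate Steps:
$a = -1810$ ($a = 2 \left(-905\right) = -1810$)
$O{\left(w \right)} = \frac{1810}{1077}$ ($O{\left(w \right)} = - \frac{1810}{-1077} = \left(-1810\right) \left(- \frac{1}{1077}\right) = \frac{1810}{1077}$)
$n{\left(g \right)} = - 3 g^{2}$
$\frac{n{\left(1307 \right)} + O{\left(-321 \right)}}{2110574 + 1344960} = \frac{- 3 \cdot 1307^{2} + \frac{1810}{1077}}{2110574 + 1344960} = \frac{\left(-3\right) 1708249 + \frac{1810}{1077}}{3455534} = \left(-5124747 + \frac{1810}{1077}\right) \frac{1}{3455534} = \left(- \frac{5519350709}{1077}\right) \frac{1}{3455534} = - \frac{5519350709}{3721610118}$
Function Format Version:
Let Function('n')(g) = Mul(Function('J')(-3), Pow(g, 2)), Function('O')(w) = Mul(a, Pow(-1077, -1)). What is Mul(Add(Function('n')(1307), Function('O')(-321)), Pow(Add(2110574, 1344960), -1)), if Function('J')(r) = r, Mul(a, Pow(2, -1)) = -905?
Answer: Rational(-5519350709, 3721610118) ≈ -1.4831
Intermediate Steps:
a = -1810 (a = Mul(2, -905) = -1810)
Function('O')(w) = Rational(1810, 1077) (Function('O')(w) = Mul(-1810, Pow(-1077, -1)) = Mul(-1810, Rational(-1, 1077)) = Rational(1810, 1077))
Function('n')(g) = Mul(-3, Pow(g, 2))
Mul(Add(Function('n')(1307), Function('O')(-321)), Pow(Add(2110574, 1344960), -1)) = Mul(Add(Mul(-3, Pow(1307, 2)), Rational(1810, 1077)), Pow(Add(2110574, 1344960), -1)) = Mul(Add(Mul(-3, 1708249), Rational(1810, 1077)), Pow(3455534, -1)) = Mul(Add(-5124747, Rational(1810, 1077)), Rational(1, 3455534)) = Mul(Rational(-5519350709, 1077), Rational(1, 3455534)) = Rational(-5519350709, 3721610118)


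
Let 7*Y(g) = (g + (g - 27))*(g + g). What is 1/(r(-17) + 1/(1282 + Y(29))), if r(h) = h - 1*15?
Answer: -10772/344697 ≈ -0.031251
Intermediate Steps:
r(h) = -15 + h (r(h) = h - 15 = -15 + h)
Y(g) = 2*g*(-27 + 2*g)/7 (Y(g) = ((g + (g - 27))*(g + g))/7 = ((g + (-27 + g))*(2*g))/7 = ((-27 + 2*g)*(2*g))/7 = (2*g*(-27 + 2*g))/7 = 2*g*(-27 + 2*g)/7)
1/(r(-17) + 1/(1282 + Y(29))) = 1/((-15 - 17) + 1/(1282 + (2/7)*29*(-27 + 2*29))) = 1/(-32 + 1/(1282 + (2/7)*29*(-27 + 58))) = 1/(-32 + 1/(1282 + (2/7)*29*31)) = 1/(-32 + 1/(1282 + 1798/7)) = 1/(-32 + 1/(10772/7)) = 1/(-32 + 7/10772) = 1/(-344697/10772) = -10772/344697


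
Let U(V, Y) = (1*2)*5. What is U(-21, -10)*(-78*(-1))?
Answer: 780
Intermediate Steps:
U(V, Y) = 10 (U(V, Y) = 2*5 = 10)
U(-21, -10)*(-78*(-1)) = 10*(-78*(-1)) = 10*78 = 780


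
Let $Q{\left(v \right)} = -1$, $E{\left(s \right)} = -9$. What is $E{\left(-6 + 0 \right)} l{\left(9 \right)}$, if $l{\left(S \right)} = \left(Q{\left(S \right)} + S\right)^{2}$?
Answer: $-576$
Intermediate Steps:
$l{\left(S \right)} = \left(-1 + S\right)^{2}$
$E{\left(-6 + 0 \right)} l{\left(9 \right)} = - 9 \left(-1 + 9\right)^{2} = - 9 \cdot 8^{2} = \left(-9\right) 64 = -576$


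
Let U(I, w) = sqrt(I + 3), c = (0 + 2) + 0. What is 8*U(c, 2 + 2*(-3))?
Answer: 8*sqrt(5) ≈ 17.889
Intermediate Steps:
c = 2 (c = 2 + 0 = 2)
U(I, w) = sqrt(3 + I)
8*U(c, 2 + 2*(-3)) = 8*sqrt(3 + 2) = 8*sqrt(5)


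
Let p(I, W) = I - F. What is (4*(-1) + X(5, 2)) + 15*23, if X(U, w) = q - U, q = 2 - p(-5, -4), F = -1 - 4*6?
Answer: 318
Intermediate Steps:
F = -25 (F = -1 - 24 = -25)
p(I, W) = 25 + I (p(I, W) = I - 1*(-25) = I + 25 = 25 + I)
q = -18 (q = 2 - (25 - 5) = 2 - 1*20 = 2 - 20 = -18)
X(U, w) = -18 - U
(4*(-1) + X(5, 2)) + 15*23 = (4*(-1) + (-18 - 1*5)) + 15*23 = (-4 + (-18 - 5)) + 345 = (-4 - 23) + 345 = -27 + 345 = 318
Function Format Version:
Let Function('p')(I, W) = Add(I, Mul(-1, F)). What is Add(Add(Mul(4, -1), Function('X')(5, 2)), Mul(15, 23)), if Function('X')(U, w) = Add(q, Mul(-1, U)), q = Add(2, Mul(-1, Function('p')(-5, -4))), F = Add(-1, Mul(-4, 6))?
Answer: 318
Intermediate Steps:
F = -25 (F = Add(-1, -24) = -25)
Function('p')(I, W) = Add(25, I) (Function('p')(I, W) = Add(I, Mul(-1, -25)) = Add(I, 25) = Add(25, I))
q = -18 (q = Add(2, Mul(-1, Add(25, -5))) = Add(2, Mul(-1, 20)) = Add(2, -20) = -18)
Function('X')(U, w) = Add(-18, Mul(-1, U))
Add(Add(Mul(4, -1), Function('X')(5, 2)), Mul(15, 23)) = Add(Add(Mul(4, -1), Add(-18, Mul(-1, 5))), Mul(15, 23)) = Add(Add(-4, Add(-18, -5)), 345) = Add(Add(-4, -23), 345) = Add(-27, 345) = 318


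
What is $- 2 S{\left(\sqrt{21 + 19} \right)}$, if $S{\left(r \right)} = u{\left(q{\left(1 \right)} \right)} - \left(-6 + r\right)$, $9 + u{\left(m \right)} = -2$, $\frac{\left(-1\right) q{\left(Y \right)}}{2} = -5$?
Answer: $10 + 4 \sqrt{10} \approx 22.649$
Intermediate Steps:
$q{\left(Y \right)} = 10$ ($q{\left(Y \right)} = \left(-2\right) \left(-5\right) = 10$)
$u{\left(m \right)} = -11$ ($u{\left(m \right)} = -9 - 2 = -11$)
$S{\left(r \right)} = -5 - r$ ($S{\left(r \right)} = -11 - \left(-6 + r\right) = -5 - r$)
$- 2 S{\left(\sqrt{21 + 19} \right)} = - 2 \left(-5 - \sqrt{21 + 19}\right) = - 2 \left(-5 - \sqrt{40}\right) = - 2 \left(-5 - 2 \sqrt{10}\right) = 10 + 4 \sqrt{10}$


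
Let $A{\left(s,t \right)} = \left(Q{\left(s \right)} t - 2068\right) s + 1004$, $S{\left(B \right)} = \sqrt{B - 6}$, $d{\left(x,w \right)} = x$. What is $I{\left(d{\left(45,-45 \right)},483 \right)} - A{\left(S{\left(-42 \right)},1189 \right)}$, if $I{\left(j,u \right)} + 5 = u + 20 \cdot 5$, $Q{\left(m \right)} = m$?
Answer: $56646 + 8272 i \sqrt{3} \approx 56646.0 + 14328.0 i$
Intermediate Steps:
$S{\left(B \right)} = \sqrt{-6 + B}$
$I{\left(j,u \right)} = 95 + u$ ($I{\left(j,u \right)} = -5 + \left(u + 20 \cdot 5\right) = -5 + \left(u + 100\right) = -5 + \left(100 + u\right) = 95 + u$)
$A{\left(s,t \right)} = 1004 + s \left(-2068 + s t\right)$ ($A{\left(s,t \right)} = \left(s t - 2068\right) s + 1004 = \left(-2068 + s t\right) s + 1004 = s \left(-2068 + s t\right) + 1004 = 1004 + s \left(-2068 + s t\right)$)
$I{\left(d{\left(45,-45 \right)},483 \right)} - A{\left(S{\left(-42 \right)},1189 \right)} = \left(95 + 483\right) - \left(1004 - 2068 \sqrt{-6 - 42} + 1189 \left(\sqrt{-6 - 42}\right)^{2}\right) = 578 - \left(1004 - 2068 \sqrt{-48} + 1189 \left(\sqrt{-48}\right)^{2}\right) = 578 - \left(1004 - 2068 \cdot 4 i \sqrt{3} + 1189 \left(4 i \sqrt{3}\right)^{2}\right) = 578 - \left(1004 - 8272 i \sqrt{3} + 1189 \left(-48\right)\right) = 578 - \left(1004 - 8272 i \sqrt{3} - 57072\right) = 578 - \left(-56068 - 8272 i \sqrt{3}\right) = 578 + \left(56068 + 8272 i \sqrt{3}\right) = 56646 + 8272 i \sqrt{3}$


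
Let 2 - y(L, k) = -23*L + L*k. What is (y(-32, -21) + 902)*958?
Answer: -482832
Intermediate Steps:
y(L, k) = 2 + 23*L - L*k (y(L, k) = 2 - (-23*L + L*k) = 2 + (23*L - L*k) = 2 + 23*L - L*k)
(y(-32, -21) + 902)*958 = ((2 + 23*(-32) - 1*(-32)*(-21)) + 902)*958 = ((2 - 736 - 672) + 902)*958 = (-1406 + 902)*958 = -504*958 = -482832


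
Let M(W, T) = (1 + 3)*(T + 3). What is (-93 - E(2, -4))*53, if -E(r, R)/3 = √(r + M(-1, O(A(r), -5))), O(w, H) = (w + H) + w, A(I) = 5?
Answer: -4929 + 159*√34 ≈ -4001.9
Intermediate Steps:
O(w, H) = H + 2*w (O(w, H) = (H + w) + w = H + 2*w)
M(W, T) = 12 + 4*T (M(W, T) = 4*(3 + T) = 12 + 4*T)
E(r, R) = -3*√(32 + r) (E(r, R) = -3*√(r + (12 + 4*(-5 + 2*5))) = -3*√(r + (12 + 4*(-5 + 10))) = -3*√(r + (12 + 4*5)) = -3*√(r + (12 + 20)) = -3*√(r + 32) = -3*√(32 + r))
(-93 - E(2, -4))*53 = (-93 - (-3)*√(32 + 2))*53 = (-93 - (-3)*√34)*53 = (-93 + 3*√34)*53 = -4929 + 159*√34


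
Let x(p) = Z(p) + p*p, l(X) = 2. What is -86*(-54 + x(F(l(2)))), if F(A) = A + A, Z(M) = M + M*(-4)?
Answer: 4300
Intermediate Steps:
Z(M) = -3*M (Z(M) = M - 4*M = -3*M)
F(A) = 2*A
x(p) = p**2 - 3*p (x(p) = -3*p + p*p = -3*p + p**2 = p**2 - 3*p)
-86*(-54 + x(F(l(2)))) = -86*(-54 + (2*2)*(-3 + 2*2)) = -86*(-54 + 4*(-3 + 4)) = -86*(-54 + 4*1) = -86*(-54 + 4) = -86*(-50) = 4300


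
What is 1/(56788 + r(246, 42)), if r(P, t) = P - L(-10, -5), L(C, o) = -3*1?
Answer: 1/57037 ≈ 1.7532e-5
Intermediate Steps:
L(C, o) = -3
r(P, t) = 3 + P (r(P, t) = P - 1*(-3) = P + 3 = 3 + P)
1/(56788 + r(246, 42)) = 1/(56788 + (3 + 246)) = 1/(56788 + 249) = 1/57037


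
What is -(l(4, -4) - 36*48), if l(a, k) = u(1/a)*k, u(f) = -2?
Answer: 1720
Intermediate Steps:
l(a, k) = -2*k
-(l(4, -4) - 36*48) = -(-2*(-4) - 36*48) = -(8 - 1728) = -1*(-1720) = 1720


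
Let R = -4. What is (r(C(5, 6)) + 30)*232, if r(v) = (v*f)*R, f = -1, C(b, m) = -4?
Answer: 3248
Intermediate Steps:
r(v) = 4*v (r(v) = (v*(-1))*(-4) = -v*(-4) = 4*v)
(r(C(5, 6)) + 30)*232 = (4*(-4) + 30)*232 = (-16 + 30)*232 = 14*232 = 3248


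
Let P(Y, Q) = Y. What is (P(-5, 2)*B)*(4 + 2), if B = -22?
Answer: 660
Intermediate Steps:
(P(-5, 2)*B)*(4 + 2) = (-5*(-22))*(4 + 2) = 110*6 = 660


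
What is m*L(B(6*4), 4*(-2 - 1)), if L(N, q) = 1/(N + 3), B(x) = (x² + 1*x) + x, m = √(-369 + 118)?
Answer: I*√251/627 ≈ 0.025268*I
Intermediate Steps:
m = I*√251 (m = √(-251) = I*√251 ≈ 15.843*I)
B(x) = x² + 2*x (B(x) = (x² + x) + x = (x + x²) + x = x² + 2*x)
L(N, q) = 1/(3 + N)
m*L(B(6*4), 4*(-2 - 1)) = (I*√251)/(3 + (6*4)*(2 + 6*4)) = (I*√251)/(3 + 24*(2 + 24)) = (I*√251)/(3 + 24*26) = (I*√251)/(3 + 624) = (I*√251)/627 = (I*√251)*(1/627) = I*√251/627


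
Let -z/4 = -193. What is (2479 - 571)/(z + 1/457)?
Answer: 871956/352805 ≈ 2.4715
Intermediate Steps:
z = 772 (z = -4*(-193) = 772)
(2479 - 571)/(z + 1/457) = (2479 - 571)/(772 + 1/457) = 1908/(772 + 1/457) = 1908/(352805/457) = 1908*(457/352805) = 871956/352805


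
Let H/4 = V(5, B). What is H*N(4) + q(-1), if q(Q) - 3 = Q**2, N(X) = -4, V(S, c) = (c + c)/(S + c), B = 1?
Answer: -4/3 ≈ -1.3333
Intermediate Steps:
V(S, c) = 2*c/(S + c) (V(S, c) = (2*c)/(S + c) = 2*c/(S + c))
q(Q) = 3 + Q**2
H = 4/3 (H = 4*(2*1/(5 + 1)) = 4*(2*1/6) = 4*(2*1*(1/6)) = 4*(1/3) = 4/3 ≈ 1.3333)
H*N(4) + q(-1) = (4/3)*(-4) + (3 + (-1)**2) = -16/3 + (3 + 1) = -16/3 + 4 = -4/3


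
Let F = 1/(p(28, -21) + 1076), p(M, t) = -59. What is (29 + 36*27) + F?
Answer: 1018018/1017 ≈ 1001.0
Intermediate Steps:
F = 1/1017 (F = 1/(-59 + 1076) = 1/1017 ≈ 0.00098328)
(29 + 36*27) + F = (29 + 36*27) + 1/1017 = (29 + 972) + 1/1017 = 1001 + 1/1017 = 1018018/1017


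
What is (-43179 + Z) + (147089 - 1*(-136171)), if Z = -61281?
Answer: 178800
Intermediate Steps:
(-43179 + Z) + (147089 - 1*(-136171)) = (-43179 - 61281) + (147089 - 1*(-136171)) = -104460 + (147089 + 136171) = -104460 + 283260 = 178800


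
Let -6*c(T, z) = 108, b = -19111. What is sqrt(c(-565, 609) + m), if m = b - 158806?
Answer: I*sqrt(177935) ≈ 421.82*I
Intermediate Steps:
c(T, z) = -18 (c(T, z) = -1/6*108 = -18)
m = -177917 (m = -19111 - 158806 = -177917)
sqrt(c(-565, 609) + m) = sqrt(-18 - 177917) = sqrt(-177935) = I*sqrt(177935)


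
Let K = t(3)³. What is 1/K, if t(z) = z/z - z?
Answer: -⅛ ≈ -0.12500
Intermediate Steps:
t(z) = 1 - z
K = -8 (K = (1 - 1*3)³ = (1 - 3)³ = (-2)³ = -8)
1/K = 1/(-8) = -⅛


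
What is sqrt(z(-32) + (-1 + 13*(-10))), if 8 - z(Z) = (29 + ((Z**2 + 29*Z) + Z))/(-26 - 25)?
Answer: 2*I*sqrt(8755)/17 ≈ 11.008*I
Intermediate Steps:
z(Z) = 437/51 + Z**2/51 + 10*Z/17 (z(Z) = 8 - (29 + ((Z**2 + 29*Z) + Z))/(-26 - 25) = 8 - (29 + (Z**2 + 30*Z))/(-51) = 8 - (29 + Z**2 + 30*Z)*(-1)/51 = 8 - (-29/51 - 10*Z/17 - Z**2/51) = 8 + (29/51 + Z**2/51 + 10*Z/17) = 437/51 + Z**2/51 + 10*Z/17)
sqrt(z(-32) + (-1 + 13*(-10))) = sqrt((437/51 + (1/51)*(-32)**2 + (10/17)*(-32)) + (-1 + 13*(-10))) = sqrt((437/51 + (1/51)*1024 - 320/17) + (-1 - 130)) = sqrt((437/51 + 1024/51 - 320/17) - 131) = sqrt(167/17 - 131) = sqrt(-2060/17) = 2*I*sqrt(8755)/17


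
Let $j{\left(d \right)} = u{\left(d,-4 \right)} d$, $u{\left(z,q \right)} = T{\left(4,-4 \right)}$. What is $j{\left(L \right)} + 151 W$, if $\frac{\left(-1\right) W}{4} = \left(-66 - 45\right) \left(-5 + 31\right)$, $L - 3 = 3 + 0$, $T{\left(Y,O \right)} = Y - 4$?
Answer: $1743144$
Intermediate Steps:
$T{\left(Y,O \right)} = -4 + Y$
$L = 6$ ($L = 3 + \left(3 + 0\right) = 3 + 3 = 6$)
$W = 11544$ ($W = - 4 \left(-66 - 45\right) \left(-5 + 31\right) = - 4 \left(\left(-111\right) 26\right) = \left(-4\right) \left(-2886\right) = 11544$)
$u{\left(z,q \right)} = 0$ ($u{\left(z,q \right)} = -4 + 4 = 0$)
$j{\left(d \right)} = 0$ ($j{\left(d \right)} = 0 d = 0$)
$j{\left(L \right)} + 151 W = 0 + 151 \cdot 11544 = 0 + 1743144 = 1743144$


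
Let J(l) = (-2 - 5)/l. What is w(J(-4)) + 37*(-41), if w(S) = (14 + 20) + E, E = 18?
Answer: -1465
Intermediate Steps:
J(l) = -7/l
w(S) = 52 (w(S) = (14 + 20) + 18 = 34 + 18 = 52)
w(J(-4)) + 37*(-41) = 52 + 37*(-41) = 52 - 1517 = -1465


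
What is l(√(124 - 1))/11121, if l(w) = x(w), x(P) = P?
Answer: √123/11121 ≈ 0.00099726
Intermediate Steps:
l(w) = w
l(√(124 - 1))/11121 = √(124 - 1)/11121 = √123*(1/11121) = √123/11121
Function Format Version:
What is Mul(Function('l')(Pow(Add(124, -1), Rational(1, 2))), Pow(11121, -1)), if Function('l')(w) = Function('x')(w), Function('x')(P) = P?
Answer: Mul(Rational(1, 11121), Pow(123, Rational(1, 2))) ≈ 0.00099726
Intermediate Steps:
Function('l')(w) = w
Mul(Function('l')(Pow(Add(124, -1), Rational(1, 2))), Pow(11121, -1)) = Mul(Pow(Add(124, -1), Rational(1, 2)), Pow(11121, -1)) = Mul(Pow(123, Rational(1, 2)), Rational(1, 11121)) = Mul(Rational(1, 11121), Pow(123, Rational(1, 2)))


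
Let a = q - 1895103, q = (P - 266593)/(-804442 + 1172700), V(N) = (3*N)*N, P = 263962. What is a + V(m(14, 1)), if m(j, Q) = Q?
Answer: -697885738431/368258 ≈ -1.8951e+6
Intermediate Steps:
V(N) = 3*N²
q = -2631/368258 (q = (263962 - 266593)/(-804442 + 1172700) = -2631/368258 ≈ -0.0071445)
a = -697886843205/368258 (a = -2631/368258 - 1895103 = -697886843205/368258 ≈ -1.8951e+6)
a + V(m(14, 1)) = -697886843205/368258 + 3*1² = -697886843205/368258 + 3*1 = -697886843205/368258 + 3 = -697885738431/368258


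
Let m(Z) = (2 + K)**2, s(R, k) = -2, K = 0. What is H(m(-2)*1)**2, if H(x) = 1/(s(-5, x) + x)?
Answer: 1/4 ≈ 0.25000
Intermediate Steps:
m(Z) = 4 (m(Z) = (2 + 0)**2 = 2**2 = 4)
H(x) = 1/(-2 + x)
H(m(-2)*1)**2 = (1/(-2 + 4*1))**2 = (1/(-2 + 4))**2 = (1/2)**2 = 1/4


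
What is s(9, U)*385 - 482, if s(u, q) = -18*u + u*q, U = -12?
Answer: -104432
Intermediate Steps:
s(u, q) = -18*u + q*u
s(9, U)*385 - 482 = (9*(-18 - 12))*385 - 482 = (9*(-30))*385 - 482 = -270*385 - 482 = -103950 - 482 = -104432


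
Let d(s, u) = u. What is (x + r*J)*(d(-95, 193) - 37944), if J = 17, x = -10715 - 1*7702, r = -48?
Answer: 726064983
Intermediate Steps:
x = -18417 (x = -10715 - 7702 = -18417)
(x + r*J)*(d(-95, 193) - 37944) = (-18417 - 48*17)*(193 - 37944) = (-18417 - 816)*(-37751) = -19233*(-37751) = 726064983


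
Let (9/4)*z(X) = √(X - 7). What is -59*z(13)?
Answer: -236*√6/9 ≈ -64.231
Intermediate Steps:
z(X) = 4*√(-7 + X)/9 (z(X) = 4*√(X - 7)/9 = 4*√(-7 + X)/9)
-59*z(13) = -236*√(-7 + 13)/9 = -236*√6/9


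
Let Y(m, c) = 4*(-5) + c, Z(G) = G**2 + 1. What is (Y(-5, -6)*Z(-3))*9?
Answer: -2340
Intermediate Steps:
Z(G) = 1 + G**2
Y(m, c) = -20 + c
(Y(-5, -6)*Z(-3))*9 = ((-20 - 6)*(1 + (-3)**2))*9 = -26*(1 + 9)*9 = -26*10*9 = -260*9 = -2340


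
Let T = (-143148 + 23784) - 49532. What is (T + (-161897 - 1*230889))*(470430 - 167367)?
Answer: -170225031966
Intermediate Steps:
T = -168896 (T = -119364 - 49532 = -168896)
(T + (-161897 - 1*230889))*(470430 - 167367) = (-168896 + (-161897 - 1*230889))*(470430 - 167367) = (-168896 + (-161897 - 230889))*303063 = (-168896 - 392786)*303063 = -561682*303063 = -170225031966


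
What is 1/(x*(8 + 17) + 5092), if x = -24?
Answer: 1/4492 ≈ 0.00022262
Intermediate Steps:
1/(x*(8 + 17) + 5092) = 1/(-24*(8 + 17) + 5092) = 1/(-24*25 + 5092) = 1/(-600 + 5092) = 1/4492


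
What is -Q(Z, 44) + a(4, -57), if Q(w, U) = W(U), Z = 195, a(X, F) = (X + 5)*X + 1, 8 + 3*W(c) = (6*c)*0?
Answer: 119/3 ≈ 39.667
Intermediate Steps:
W(c) = -8/3 (W(c) = -8/3 + ((6*c)*0)/3 = -8/3 + (1/3)*0 = -8/3 + 0 = -8/3)
a(X, F) = 1 + X*(5 + X) (a(X, F) = (5 + X)*X + 1 = X*(5 + X) + 1 = 1 + X*(5 + X))
Q(w, U) = -8/3
-Q(Z, 44) + a(4, -57) = -1*(-8/3) + (1 + 4**2 + 5*4) = 8/3 + (1 + 16 + 20) = 8/3 + 37 = 119/3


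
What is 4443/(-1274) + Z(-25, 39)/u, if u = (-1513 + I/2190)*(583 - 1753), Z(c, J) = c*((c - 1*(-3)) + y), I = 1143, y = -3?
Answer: -44145535333/12659713794 ≈ -3.4871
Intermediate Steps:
Z(c, J) = c**2 (Z(c, J) = c*((c - 1*(-3)) - 3) = c*((c + 3) - 3) = c*((3 + c) - 3) = c*c = c**2)
u = 129180753/73 (u = (-1513 + 1143/2190)*(583 - 1753) = (-1513 + 1143*(1/2190))*(-1170) = (-1513 + 381/730)*(-1170) = -1104109/730*(-1170) = 129180753/73 ≈ 1.7696e+6)
4443/(-1274) + Z(-25, 39)/u = 4443/(-1274) + (-25)**2/(129180753/73) = 4443*(-1/1274) + 625*(73/129180753) = -4443/1274 + 45625/129180753 = -44145535333/12659713794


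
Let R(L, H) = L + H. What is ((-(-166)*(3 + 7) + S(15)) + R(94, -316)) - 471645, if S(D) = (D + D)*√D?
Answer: -470207 + 30*√15 ≈ -4.7009e+5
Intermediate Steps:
S(D) = 2*D^(3/2) (S(D) = (2*D)*√D = 2*D^(3/2))
R(L, H) = H + L
((-(-166)*(3 + 7) + S(15)) + R(94, -316)) - 471645 = ((-(-166)*(3 + 7) + 2*15^(3/2)) + (-316 + 94)) - 471645 = ((-(-166)*10 + 2*(15*√15)) - 222) - 471645 = ((-166*(-10) + 30*√15) - 222) - 471645 = ((1660 + 30*√15) - 222) - 471645 = (1438 + 30*√15) - 471645 = -470207 + 30*√15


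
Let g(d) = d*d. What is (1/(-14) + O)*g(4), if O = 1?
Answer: 104/7 ≈ 14.857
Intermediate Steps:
g(d) = d**2
(1/(-14) + O)*g(4) = (1/(-14) + 1)*4**2 = (-1/14 + 1)*16 = (13/14)*16 = 104/7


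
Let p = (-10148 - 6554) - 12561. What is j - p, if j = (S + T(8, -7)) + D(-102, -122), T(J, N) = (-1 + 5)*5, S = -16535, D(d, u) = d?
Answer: 12646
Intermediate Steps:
T(J, N) = 20 (T(J, N) = 4*5 = 20)
j = -16617 (j = (-16535 + 20) - 102 = -16515 - 102 = -16617)
p = -29263 (p = -16702 - 12561 = -29263)
j - p = -16617 - 1*(-29263) = -16617 + 29263 = 12646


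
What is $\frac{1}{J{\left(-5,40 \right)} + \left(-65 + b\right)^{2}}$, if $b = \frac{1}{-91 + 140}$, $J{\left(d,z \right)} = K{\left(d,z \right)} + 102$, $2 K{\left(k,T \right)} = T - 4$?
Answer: $\frac{2401}{10425976} \approx 0.00023029$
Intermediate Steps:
$K{\left(k,T \right)} = -2 + \frac{T}{2}$ ($K{\left(k,T \right)} = \frac{T - 4}{2} = \frac{-4 + T}{2} = -2 + \frac{T}{2}$)
$J{\left(d,z \right)} = 100 + \frac{z}{2}$ ($J{\left(d,z \right)} = \left(-2 + \frac{z}{2}\right) + 102 = 100 + \frac{z}{2}$)
$b = \frac{1}{49} \approx 0.020408$
$\frac{1}{J{\left(-5,40 \right)} + \left(-65 + b\right)^{2}} = \frac{1}{\left(100 + \frac{1}{2} \cdot 40\right) + \left(-65 + \frac{1}{49}\right)^{2}} = \frac{1}{\left(100 + 20\right) + \left(- \frac{3184}{49}\right)^{2}} = \frac{1}{120 + \frac{10137856}{2401}} = \frac{1}{\frac{10425976}{2401}} = \frac{2401}{10425976}$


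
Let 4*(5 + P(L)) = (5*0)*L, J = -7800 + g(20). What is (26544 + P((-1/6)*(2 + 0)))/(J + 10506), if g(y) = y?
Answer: 26539/2726 ≈ 9.7355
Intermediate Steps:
J = -7780 (J = -7800 + 20 = -7780)
P(L) = -5 (P(L) = -5 + ((5*0)*L)/4 = -5 + (0*L)/4 = -5 + (¼)*0 = -5 + 0 = -5)
(26544 + P((-1/6)*(2 + 0)))/(J + 10506) = (26544 - 5)/(-7780 + 10506) = 26539/2726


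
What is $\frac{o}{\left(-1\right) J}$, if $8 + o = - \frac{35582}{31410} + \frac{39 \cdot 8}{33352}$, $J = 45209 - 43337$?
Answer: $\frac{37334459}{7660474965} \approx 0.0048736$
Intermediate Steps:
$J = 1872$ ($J = 45209 - 43337 = 1872$)
$o = - \frac{597351344}{65474145}$ ($o = -8 - \left(\frac{17791}{15705} - \frac{39 \cdot 8}{33352}\right) = -8 + \left(\left(-35582\right) \frac{1}{31410} + 312 \cdot \frac{1}{33352}\right) = -8 + \left(- \frac{17791}{15705} + \frac{39}{4169}\right) = -8 - \frac{73558184}{65474145} = - \frac{597351344}{65474145} \approx -9.1235$)
$\frac{o}{\left(-1\right) J} = - \frac{597351344}{65474145 \left(\left(-1\right) 1872\right)} = - \frac{597351344}{65474145 \left(-1872\right)} = \left(- \frac{597351344}{65474145}\right) \left(- \frac{1}{1872}\right) = \frac{37334459}{7660474965}$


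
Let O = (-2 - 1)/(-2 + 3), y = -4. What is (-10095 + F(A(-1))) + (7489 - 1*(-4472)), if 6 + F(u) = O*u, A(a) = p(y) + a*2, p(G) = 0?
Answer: 1866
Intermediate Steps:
O = -3 (O = -3/1 = -3*1 = -3)
A(a) = 2*a (A(a) = 0 + a*2 = 0 + 2*a = 2*a)
F(u) = -6 - 3*u
(-10095 + F(A(-1))) + (7489 - 1*(-4472)) = (-10095 + (-6 - 6*(-1))) + (7489 - 1*(-4472)) = (-10095 + (-6 - 3*(-2))) + (7489 + 4472) = (-10095 + (-6 + 6)) + 11961 = (-10095 + 0) + 11961 = -10095 + 11961 = 1866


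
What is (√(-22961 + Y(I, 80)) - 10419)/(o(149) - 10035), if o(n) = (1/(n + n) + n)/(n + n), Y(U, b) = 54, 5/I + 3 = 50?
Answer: 308416292/297034579 - 88804*I*√22907/891103737 ≈ 1.0383 - 0.015083*I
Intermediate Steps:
I = 5/47 (I = 5/(-3 + 50) = 5/47 ≈ 0.10638)
o(n) = (n + 1/(2*n))/(2*n) (o(n) = (1/(2*n) + n)/((2*n)) = (1/(2*n) + n)*(1/(2*n)) = (n + 1/(2*n))*(1/(2*n)) = (n + 1/(2*n))/(2*n))
(√(-22961 + Y(I, 80)) - 10419)/(o(149) - 10035) = (√(-22961 + 54) - 10419)/((½ + (¼)/149²) - 10035) = (√(-22907) - 10419)/((½ + (¼)*(1/22201)) - 10035) = (I*√22907 - 10419)/((½ + 1/88804) - 10035) = (-10419 + I*√22907)/(44403/88804 - 10035) = (-10419 + I*√22907)/(-891103737/88804) = (-10419 + I*√22907)*(-88804/891103737) = 308416292/297034579 - 88804*I*√22907/891103737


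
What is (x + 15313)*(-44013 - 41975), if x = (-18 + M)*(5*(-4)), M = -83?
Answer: -1490430004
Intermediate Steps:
x = 2020 (x = (-18 - 83)*(5*(-4)) = -101*(-20) = 2020)
(x + 15313)*(-44013 - 41975) = (2020 + 15313)*(-44013 - 41975) = 17333*(-85988) = -1490430004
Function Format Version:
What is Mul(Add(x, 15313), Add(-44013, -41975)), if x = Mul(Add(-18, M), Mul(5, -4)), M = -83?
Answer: -1490430004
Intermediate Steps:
x = 2020 (x = Mul(Add(-18, -83), Mul(5, -4)) = Mul(-101, -20) = 2020)
Mul(Add(x, 15313), Add(-44013, -41975)) = Mul(Add(2020, 15313), Add(-44013, -41975)) = Mul(17333, -85988) = -1490430004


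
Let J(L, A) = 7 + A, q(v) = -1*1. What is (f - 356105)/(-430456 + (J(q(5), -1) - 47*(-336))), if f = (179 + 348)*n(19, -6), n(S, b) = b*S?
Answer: 416183/414658 ≈ 1.0037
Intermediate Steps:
q(v) = -1
n(S, b) = S*b
f = -60078 (f = (179 + 348)*(19*(-6)) = 527*(-114) = -60078)
(f - 356105)/(-430456 + (J(q(5), -1) - 47*(-336))) = (-60078 - 356105)/(-430456 + ((7 - 1) - 47*(-336))) = -416183/(-430456 + (6 + 15792)) = -416183/(-430456 + 15798) = -416183/(-414658) = -416183*(-1/414658) = 416183/414658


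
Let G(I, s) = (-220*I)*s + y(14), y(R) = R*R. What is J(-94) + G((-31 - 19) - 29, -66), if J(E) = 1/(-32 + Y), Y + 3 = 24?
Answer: -12615725/11 ≈ -1.1469e+6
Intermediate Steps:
Y = 21 (Y = -3 + 24 = 21)
y(R) = R²
G(I, s) = 196 - 220*I*s (G(I, s) = (-220*I)*s + 14² = -220*I*s + 196 = 196 - 220*I*s)
J(E) = -1/11 (J(E) = 1/(-32 + 21) = 1/(-11) = -1/11)
J(-94) + G((-31 - 19) - 29, -66) = -1/11 + (196 - 220*((-31 - 19) - 29)*(-66)) = -1/11 + (196 - 220*(-50 - 29)*(-66)) = -1/11 + (196 - 220*(-79)*(-66)) = -1/11 + (196 - 1147080) = -1/11 - 1146884 = -12615725/11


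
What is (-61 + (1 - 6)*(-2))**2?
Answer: 2601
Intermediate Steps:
(-61 + (1 - 6)*(-2))**2 = (-61 - 5*(-2))**2 = (-61 + 10)**2 = (-51)**2 = 2601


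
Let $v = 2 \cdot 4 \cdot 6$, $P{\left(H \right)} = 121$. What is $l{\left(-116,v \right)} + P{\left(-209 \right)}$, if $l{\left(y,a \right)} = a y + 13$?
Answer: $-5434$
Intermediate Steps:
$v = 48$ ($v = 8 \cdot 6 = 48$)
$l{\left(y,a \right)} = 13 + a y$
$l{\left(-116,v \right)} + P{\left(-209 \right)} = \left(13 + 48 \left(-116\right)\right) + 121 = \left(13 - 5568\right) + 121 = -5555 + 121 = -5434$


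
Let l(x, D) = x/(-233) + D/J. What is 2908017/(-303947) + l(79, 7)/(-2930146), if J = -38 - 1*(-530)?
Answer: -139543361371837159/14585123316104376 ≈ -9.5675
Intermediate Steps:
J = 492 (J = -38 + 530 = 492)
l(x, D) = -x/233 + D/492 (l(x, D) = x/(-233) + D/492 = x*(-1/233) + D*(1/492) = -x/233 + D/492)
2908017/(-303947) + l(79, 7)/(-2930146) = 2908017/(-303947) + (-1/233*79 + (1/492)*7)/(-2930146) = 2908017*(-1/303947) + (-79/233 + 7/492)*(-1/2930146) = -415431/43421 - 37237/114636*(-1/2930146) = -415431/43421 + 37237/335900216856 = -139543361371837159/14585123316104376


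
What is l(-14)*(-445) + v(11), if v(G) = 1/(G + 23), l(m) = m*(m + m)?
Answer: -5930959/34 ≈ -1.7444e+5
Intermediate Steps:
l(m) = 2*m² (l(m) = m*(2*m) = 2*m²)
v(G) = 1/(23 + G)
l(-14)*(-445) + v(11) = (2*(-14)²)*(-445) + 1/(23 + 11) = (2*196)*(-445) + 1/34 = 392*(-445) + 1/34 = -174440 + 1/34 = -5930959/34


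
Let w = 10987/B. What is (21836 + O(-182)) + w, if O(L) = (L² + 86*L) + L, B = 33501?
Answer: 1310771113/33501 ≈ 39126.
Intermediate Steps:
w = 10987/33501 ≈ 0.32796
O(L) = L² + 87*L
(21836 + O(-182)) + w = (21836 - 182*(87 - 182)) + 10987/33501 = (21836 - 182*(-95)) + 10987/33501 = (21836 + 17290) + 10987/33501 = 39126 + 10987/33501 = 1310771113/33501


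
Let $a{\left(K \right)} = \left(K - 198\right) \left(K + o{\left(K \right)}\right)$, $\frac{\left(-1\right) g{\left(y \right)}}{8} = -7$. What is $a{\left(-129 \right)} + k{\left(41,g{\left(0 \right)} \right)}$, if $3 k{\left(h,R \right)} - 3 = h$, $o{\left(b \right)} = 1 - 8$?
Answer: $\frac{133460}{3} \approx 44487.0$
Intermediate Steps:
$o{\left(b \right)} = -7$ ($o{\left(b \right)} = 1 - 8 = -7$)
$g{\left(y \right)} = 56$ ($g{\left(y \right)} = \left(-8\right) \left(-7\right) = 56$)
$k{\left(h,R \right)} = 1 + \frac{h}{3}$
$a{\left(K \right)} = \left(-198 + K\right) \left(-7 + K\right)$ ($a{\left(K \right)} = \left(K - 198\right) \left(K - 7\right) = \left(-198 + K\right) \left(-7 + K\right)$)
$a{\left(-129 \right)} + k{\left(41,g{\left(0 \right)} \right)} = \left(1386 + \left(-129\right)^{2} - -26445\right) + \left(1 + \frac{1}{3} \cdot 41\right) = \left(1386 + 16641 + 26445\right) + \left(1 + \frac{41}{3}\right) = 44472 + \frac{44}{3} = \frac{133460}{3}$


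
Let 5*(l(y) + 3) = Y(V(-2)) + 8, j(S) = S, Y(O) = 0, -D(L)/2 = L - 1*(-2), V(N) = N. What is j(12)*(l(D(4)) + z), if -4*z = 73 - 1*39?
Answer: -594/5 ≈ -118.80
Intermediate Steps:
D(L) = -4 - 2*L (D(L) = -2*(L - 1*(-2)) = -2*(L + 2) = -2*(2 + L) = -4 - 2*L)
z = -17/2 (z = -(73 - 1*39)/4 = -(73 - 39)/4 = -¼*34 = -17/2 ≈ -8.5000)
l(y) = -7/5 (l(y) = -3 + (0 + 8)/5 = -3 + (⅕)*8 = -3 + 8/5 = -7/5)
j(12)*(l(D(4)) + z) = 12*(-7/5 - 17/2) = 12*(-99/10) = -594/5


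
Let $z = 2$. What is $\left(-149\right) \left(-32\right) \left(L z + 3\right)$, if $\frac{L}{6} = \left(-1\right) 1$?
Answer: $-42912$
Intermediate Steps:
$L = -6$ ($L = 6 \left(\left(-1\right) 1\right) = 6 \left(-1\right) = -6$)
$\left(-149\right) \left(-32\right) \left(L z + 3\right) = \left(-149\right) \left(-32\right) \left(\left(-6\right) 2 + 3\right) = 4768 \left(-12 + 3\right) = 4768 \left(-9\right) = -42912$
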